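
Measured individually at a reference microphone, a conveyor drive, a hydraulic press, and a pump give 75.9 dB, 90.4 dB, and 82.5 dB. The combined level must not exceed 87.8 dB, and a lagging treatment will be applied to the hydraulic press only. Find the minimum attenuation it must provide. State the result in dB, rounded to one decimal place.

4.5 dB

Everything except the hydraulic press sums to 10^(75.9/10) + 10^(82.5/10) = 2.167e+08 in linear terms, 83.36 dB.
To meet 87.8 dB overall, the treated hydraulic press may contribute at most 10^(87.8/10) − 2.167e+08 = 3.858e+08, i.e. 85.86 dB.
So the hydraulic press must be reduced from 90.4 to 85.86 dB: IL = 4.54 dB.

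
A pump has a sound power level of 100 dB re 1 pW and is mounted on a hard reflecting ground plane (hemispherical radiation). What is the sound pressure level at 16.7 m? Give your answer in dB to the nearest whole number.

The power spreads over a hemisphere of area 2π·r², so L_p = L_w − 10·log₁₀(2π·r²).
2π·r² = 1752 m², 10·log₁₀ of that is 32.436 dB.
L_p = 100 − 32.436 = 67.56 dB.

68 dB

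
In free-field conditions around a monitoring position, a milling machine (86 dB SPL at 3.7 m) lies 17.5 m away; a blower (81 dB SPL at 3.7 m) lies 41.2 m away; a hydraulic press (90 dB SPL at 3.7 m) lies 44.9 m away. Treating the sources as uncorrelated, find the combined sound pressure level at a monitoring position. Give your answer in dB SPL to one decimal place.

74.1 dB SPL

Propagate each source to the receiver with L = L_ref − 20·log₁₀(r/r_ref), then add intensities.
milling machine: 86 − 20·log₁₀(17.5/3.7) = 86 − 13.50 = 72.50 dB SPL.
blower: 81 − 20·log₁₀(41.2/3.7) = 81 − 20.93 = 60.07 dB SPL.
hydraulic press: 90 − 20·log₁₀(44.9/3.7) = 90 − 21.68 = 68.32 dB SPL.
Σ 10^(L/10) = 2.560e+07 → L_total = 10·log₁₀(2.560e+07) = 74.08 dB SPL.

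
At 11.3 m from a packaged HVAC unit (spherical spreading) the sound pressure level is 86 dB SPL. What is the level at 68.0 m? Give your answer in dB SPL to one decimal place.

70.4 dB SPL

Spherical spreading from a point source gives a 20·log₁₀(r₂/r₁) drop.
L₂ = 86 − 20·log₁₀(68.0/11.3) = 86 − 15.589 = 70.41 dB SPL.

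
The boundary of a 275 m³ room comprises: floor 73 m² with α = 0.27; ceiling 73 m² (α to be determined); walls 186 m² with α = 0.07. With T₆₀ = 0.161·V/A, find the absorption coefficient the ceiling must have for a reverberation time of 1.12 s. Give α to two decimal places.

From T₆₀ = 0.161·V/A, the target T₆₀ = 1.12 s needs A = 0.161·275/1.12 = 39.53 m².
Absorption from the other surfaces = 73·0.27 + 186·0.07 = 32.73 m², so the ceiling must supply 6.80 m² over 73 m².
α = 6.80/73 = 0.093.

0.09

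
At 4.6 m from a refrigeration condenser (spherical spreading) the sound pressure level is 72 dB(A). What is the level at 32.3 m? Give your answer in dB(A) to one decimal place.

Spherical spreading from a point source gives a 20·log₁₀(r₂/r₁) drop.
L₂ = 72 − 20·log₁₀(32.3/4.6) = 72 − 16.929 = 55.07 dB(A).

55.1 dB(A)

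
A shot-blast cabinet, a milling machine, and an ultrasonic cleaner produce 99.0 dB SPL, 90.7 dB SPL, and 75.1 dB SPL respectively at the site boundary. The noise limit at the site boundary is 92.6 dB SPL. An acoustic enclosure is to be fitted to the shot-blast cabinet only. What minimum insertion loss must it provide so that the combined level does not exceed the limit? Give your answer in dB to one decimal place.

Fixed contribution from the other sources: Σ 10^(L/10) = 10^(90.7/10) + 10^(75.1/10) = 1.207e+09 (90.82 dB SPL).
The limit corresponds to 10^(92.6/10) = 1.820e+09; subtracting the fixed part leaves 6.124e+08 for the shot-blast cabinet, i.e. 87.87 dB SPL.
Required insertion loss = 99.0 − 87.87 = 11.13 dB.

11.1 dB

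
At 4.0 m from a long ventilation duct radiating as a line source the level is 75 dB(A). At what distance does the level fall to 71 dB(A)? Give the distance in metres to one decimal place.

Line-source spreading drops the level by 10·log₁₀(r₂/r₁); inverting, r₂/r₁ = 10^(ΔL/10).
r₂ = 4.0·10^((75−71)/10) = 4.0·10^(4.0/10) = 10.05 m.

10.0 m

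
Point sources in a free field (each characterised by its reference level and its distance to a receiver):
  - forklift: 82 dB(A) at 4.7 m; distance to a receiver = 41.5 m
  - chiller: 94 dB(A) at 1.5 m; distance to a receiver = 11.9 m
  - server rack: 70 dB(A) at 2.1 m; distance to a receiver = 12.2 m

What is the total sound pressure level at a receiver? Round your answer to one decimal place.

76.3 dB(A)

First find each source's level at the receiver (point-source: −20·log₁₀(r/r_ref)), then combine on an intensity basis.
forklift: 82 − 20·log₁₀(41.5/4.7) = 82 − 18.92 = 63.08 dB(A).
chiller: 94 − 20·log₁₀(11.9/1.5) = 94 − 17.99 = 76.01 dB(A).
server rack: 70 − 20·log₁₀(12.2/2.1) = 70 − 15.28 = 54.72 dB(A).
Σ 10^(L/10) = 4.224e+07 → L_total = 10·log₁₀(4.224e+07) = 76.26 dB(A).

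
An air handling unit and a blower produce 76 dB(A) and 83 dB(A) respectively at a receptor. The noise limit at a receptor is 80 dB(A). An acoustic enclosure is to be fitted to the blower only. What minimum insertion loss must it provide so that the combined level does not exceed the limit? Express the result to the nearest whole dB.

5 dB

Fixed contribution from the other source: Σ 10^(L/10) = 10^(76/10) = 3.981e+07 (76.00 dB(A)).
The limit corresponds to 10^(80/10) = 1.000e+08; subtracting the fixed part leaves 6.019e+07 for the blower, i.e. 77.80 dB(A).
So the blower must be reduced from 83 to 77.80 dB(A): IL = 5.20 dB.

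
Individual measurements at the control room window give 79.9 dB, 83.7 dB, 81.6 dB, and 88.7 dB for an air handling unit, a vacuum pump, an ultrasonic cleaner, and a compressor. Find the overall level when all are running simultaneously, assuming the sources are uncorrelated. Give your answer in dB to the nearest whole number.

91 dB

Incoherent sources combine by intensity addition: L_total = 10·log₁₀(Σ 10^(L_i/10)).
Σ 10^(L/10) = 10^(79.9/10) + 10^(83.7/10) + 10^(81.6/10) + 10^(88.7/10) = 1.218e+09.
L_total = 10·log₁₀(1.218e+09) = 90.86 dB.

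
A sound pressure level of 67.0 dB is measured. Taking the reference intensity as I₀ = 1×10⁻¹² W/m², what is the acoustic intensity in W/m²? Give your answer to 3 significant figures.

I/I₀ = 10^(67.0/10) = 5.012e+06, so I = 5.012e+06 × 10⁻¹² W/m².

5.01e-06 W/m²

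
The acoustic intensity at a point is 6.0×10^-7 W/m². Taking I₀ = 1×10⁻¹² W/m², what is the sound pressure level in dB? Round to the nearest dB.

I/I₀ = 6.0×10^-7/10⁻¹² = 6.0×10^5, and L = 10·log₁₀(I/I₀).
L = 10·(0.7782 + 5) = 57.78 dB.

58 dB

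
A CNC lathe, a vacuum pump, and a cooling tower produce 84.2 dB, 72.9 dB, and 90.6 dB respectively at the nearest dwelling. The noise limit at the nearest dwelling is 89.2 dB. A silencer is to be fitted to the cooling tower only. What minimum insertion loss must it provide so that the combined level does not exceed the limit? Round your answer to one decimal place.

The untreated sources together contribute 10^(84.2/10) + 10^(72.9/10) = 2.825e+08, i.e. 84.51 dB.
The limit corresponds to 10^(89.2/10) = 8.318e+08; subtracting the fixed part leaves 5.492e+08 for the cooling tower, i.e. 87.40 dB.
So the cooling tower must be reduced from 90.6 to 87.40 dB: IL = 3.20 dB.

3.2 dB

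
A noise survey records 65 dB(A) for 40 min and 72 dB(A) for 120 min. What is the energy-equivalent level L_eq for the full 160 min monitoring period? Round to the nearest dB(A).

The energy average is taken in the linear domain: L_eq = 10·log₁₀[(Σ tᵢ·10^(Lᵢ/10))/T], T = 160 min.
Σ tᵢ·10^(Lᵢ/10) = 40·10^(65/10) + 120·10^(72/10) = 2.028e+09.
L_eq = 10·log₁₀(2.028e+09/160) = 71.03 dB(A).

71 dB(A)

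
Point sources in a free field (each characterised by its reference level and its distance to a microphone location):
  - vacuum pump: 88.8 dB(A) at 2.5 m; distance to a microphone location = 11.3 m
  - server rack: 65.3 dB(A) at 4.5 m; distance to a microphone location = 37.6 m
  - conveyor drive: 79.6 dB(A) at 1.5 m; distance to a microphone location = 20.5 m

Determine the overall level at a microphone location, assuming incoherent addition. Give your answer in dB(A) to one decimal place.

75.8 dB(A)

Propagate each source to the receiver with L = L_ref − 20·log₁₀(r/r_ref), then add intensities.
vacuum pump: 88.8 − 20·log₁₀(11.3/2.5) = 88.8 − 13.10 = 75.70 dB(A).
server rack: 65.3 − 20·log₁₀(37.6/4.5) = 65.3 − 18.44 = 46.86 dB(A).
conveyor drive: 79.6 − 20·log₁₀(20.5/1.5) = 79.6 − 22.71 = 56.89 dB(A).
Σ 10^(L/10) = 3.767e+07 → L_total = 10·log₁₀(3.767e+07) = 75.76 dB(A).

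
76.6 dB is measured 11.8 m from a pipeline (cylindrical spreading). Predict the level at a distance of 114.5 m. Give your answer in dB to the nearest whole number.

For a line source, L₂ = L₁ − 10·log₁₀(r₂/r₁).
L₂ = 76.6 − 10·log₁₀(114.5/11.8) = 76.6 − 9.869 = 66.73 dB.

67 dB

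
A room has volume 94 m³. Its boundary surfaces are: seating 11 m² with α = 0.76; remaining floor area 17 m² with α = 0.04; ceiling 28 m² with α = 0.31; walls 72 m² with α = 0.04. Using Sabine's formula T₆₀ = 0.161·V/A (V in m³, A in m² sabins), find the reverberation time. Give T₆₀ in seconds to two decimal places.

Summing Sᵢαᵢ: 11·0.76 + 17·0.04 + 28·0.31 + 72·0.04 = 20.60 m².
T₆₀ = 0.161·V/A = 0.161·94/20.60 = 0.735 s.

0.73 s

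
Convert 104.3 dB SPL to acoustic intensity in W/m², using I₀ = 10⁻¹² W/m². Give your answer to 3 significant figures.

0.0269 W/m²

I/I₀ = 10^(104.3/10) = 2.692e+10, so I = 2.692e+10 × 10⁻¹² W/m².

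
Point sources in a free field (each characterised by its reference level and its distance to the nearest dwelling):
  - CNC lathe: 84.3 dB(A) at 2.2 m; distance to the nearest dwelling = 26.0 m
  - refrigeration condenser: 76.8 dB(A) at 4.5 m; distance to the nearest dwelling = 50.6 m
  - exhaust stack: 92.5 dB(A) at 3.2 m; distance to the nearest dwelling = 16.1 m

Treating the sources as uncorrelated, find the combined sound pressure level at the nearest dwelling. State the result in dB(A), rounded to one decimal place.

78.6 dB(A)

First find each source's level at the receiver (point-source: −20·log₁₀(r/r_ref)), then combine on an intensity basis.
CNC lathe: 84.3 − 20·log₁₀(26.0/2.2) = 84.3 − 21.45 = 62.85 dB(A).
refrigeration condenser: 76.8 − 20·log₁₀(50.6/4.5) = 76.8 − 21.02 = 55.78 dB(A).
exhaust stack: 92.5 − 20·log₁₀(16.1/3.2) = 92.5 − 14.03 = 78.47 dB(A).
Σ 10^(L/10) = 7.256e+07 → L_total = 10·log₁₀(7.256e+07) = 78.61 dB(A).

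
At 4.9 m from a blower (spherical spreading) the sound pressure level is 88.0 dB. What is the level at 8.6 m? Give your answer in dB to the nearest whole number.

83 dB

Point-source attenuation: ΔL = 20·log₁₀(r₂/r₁) = 20·log₁₀(8.6/4.9) = 4.886 dB.
L₂ = 88.0 − 20·log₁₀(8.6/4.9) = 88.0 − 4.886 = 83.11 dB.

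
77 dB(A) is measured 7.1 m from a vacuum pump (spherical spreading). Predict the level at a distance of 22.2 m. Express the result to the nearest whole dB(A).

67 dB(A)

For a point source, L₂ = L₁ − 20·log₁₀(r₂/r₁).
L₂ = 77 − 20·log₁₀(22.2/7.1) = 77 − 9.902 = 67.10 dB(A).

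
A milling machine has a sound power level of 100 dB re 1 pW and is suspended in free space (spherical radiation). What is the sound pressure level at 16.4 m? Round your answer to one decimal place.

L_p = L_w − 10·log₁₀(4π·r²) with r = 16.4 m.
4π·r² = 3380 m², 10·log₁₀ of that is 35.289 dB.
L_p = 100 − 35.289 = 64.71 dB.

64.7 dB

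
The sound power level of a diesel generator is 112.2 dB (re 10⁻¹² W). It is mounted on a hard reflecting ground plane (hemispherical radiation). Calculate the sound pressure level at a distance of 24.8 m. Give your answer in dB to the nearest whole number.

Free-field hemispherical radiation: L_p = L_w − 10·log₁₀(2π·r²), r = 24.8 m.
2π·r² = 3864 m², 10·log₁₀ of that is 35.871 dB.
L_p = 112.2 − 35.871 = 76.33 dB.

76 dB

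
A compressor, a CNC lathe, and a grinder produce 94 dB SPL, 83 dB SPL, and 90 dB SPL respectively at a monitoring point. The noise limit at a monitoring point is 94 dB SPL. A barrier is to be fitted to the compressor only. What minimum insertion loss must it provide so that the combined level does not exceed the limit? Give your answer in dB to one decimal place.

Everything except the compressor sums to 10^(83/10) + 10^(90/10) = 1.200e+09 in linear terms, 90.79 dB SPL.
To meet 94 dB SPL overall, the treated compressor may contribute at most 10^(94/10) − 1.200e+09 = 1.312e+09, i.e. 91.18 dB SPL.
Required insertion loss = 94 − 91.18 = 2.82 dB.

2.8 dB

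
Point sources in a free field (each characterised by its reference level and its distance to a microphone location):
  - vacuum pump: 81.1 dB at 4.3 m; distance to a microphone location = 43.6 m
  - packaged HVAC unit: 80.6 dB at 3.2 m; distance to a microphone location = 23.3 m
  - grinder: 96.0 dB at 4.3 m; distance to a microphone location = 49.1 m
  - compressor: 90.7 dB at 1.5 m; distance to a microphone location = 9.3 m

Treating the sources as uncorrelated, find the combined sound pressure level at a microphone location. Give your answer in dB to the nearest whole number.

First find each source's level at the receiver (point-source: −20·log₁₀(r/r_ref)), then combine on an intensity basis.
vacuum pump: 81.1 − 20·log₁₀(43.6/4.3) = 81.1 − 20.12 = 60.98 dB.
packaged HVAC unit: 80.6 − 20·log₁₀(23.3/3.2) = 80.6 − 17.24 = 63.36 dB.
grinder: 96.0 − 20·log₁₀(49.1/4.3) = 96.0 − 21.15 = 74.85 dB.
compressor: 90.7 − 20·log₁₀(9.3/1.5) = 90.7 − 15.85 = 74.85 dB.
Σ 10^(L/10) = 6.452e+07 → L_total = 10·log₁₀(6.452e+07) = 78.10 dB.

78 dB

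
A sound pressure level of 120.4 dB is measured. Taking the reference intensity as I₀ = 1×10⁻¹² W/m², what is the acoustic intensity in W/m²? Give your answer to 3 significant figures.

I/I₀ = 10^(120.4/10) = 1.096e+12, so I = 1.096e+12 × 10⁻¹² W/m².

1.10 W/m²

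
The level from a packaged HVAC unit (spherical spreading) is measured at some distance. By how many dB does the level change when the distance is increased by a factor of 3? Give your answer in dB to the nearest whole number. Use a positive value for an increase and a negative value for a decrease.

Point-source spreading: ΔL = −20·log₁₀(r₂/r₁).
ΔL = −20·log₁₀(3) = -9.54 dB.

-10 dB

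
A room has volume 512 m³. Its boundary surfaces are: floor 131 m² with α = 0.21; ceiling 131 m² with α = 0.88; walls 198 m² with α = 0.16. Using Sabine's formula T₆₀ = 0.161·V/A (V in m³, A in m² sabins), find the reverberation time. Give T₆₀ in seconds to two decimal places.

0.47 s

Total absorption A = 131·0.21 + 131·0.88 + 198·0.16 = 174.47 m² sabins.
T₆₀ = 0.161 × 512 / 174.47 = 0.472 s.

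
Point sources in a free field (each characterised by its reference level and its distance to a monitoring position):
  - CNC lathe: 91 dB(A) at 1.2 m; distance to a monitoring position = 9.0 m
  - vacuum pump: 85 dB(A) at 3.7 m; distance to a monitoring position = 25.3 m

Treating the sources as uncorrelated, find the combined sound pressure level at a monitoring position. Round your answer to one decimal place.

74.6 dB(A)

Apply inverse-square spreading to bring every level to the receiver, then sum 10^(L/10).
CNC lathe: 91 − 20·log₁₀(9.0/1.2) = 91 − 17.50 = 73.50 dB(A).
vacuum pump: 85 − 20·log₁₀(25.3/3.7) = 85 − 16.70 = 68.30 dB(A).
Σ 10^(L/10) = 2.914e+07 → L_total = 10·log₁₀(2.914e+07) = 74.65 dB(A).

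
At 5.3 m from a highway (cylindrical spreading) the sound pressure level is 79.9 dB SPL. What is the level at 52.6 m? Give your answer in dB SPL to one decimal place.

For a line source, L₂ = L₁ − 10·log₁₀(r₂/r₁).
L₂ = 79.9 − 10·log₁₀(52.6/5.3) = 79.9 − 9.967 = 69.93 dB SPL.

69.9 dB SPL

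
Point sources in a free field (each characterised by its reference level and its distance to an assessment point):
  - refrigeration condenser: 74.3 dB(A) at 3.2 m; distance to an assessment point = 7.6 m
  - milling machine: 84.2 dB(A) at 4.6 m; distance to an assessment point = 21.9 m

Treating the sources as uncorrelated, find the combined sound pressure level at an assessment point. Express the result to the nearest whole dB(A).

First find each source's level at the receiver (point-source: −20·log₁₀(r/r_ref)), then combine on an intensity basis.
refrigeration condenser: 74.3 − 20·log₁₀(7.6/3.2) = 74.3 − 7.51 = 66.79 dB(A).
milling machine: 84.2 − 20·log₁₀(21.9/4.6) = 84.2 − 13.55 = 70.65 dB(A).
Σ 10^(L/10) = 1.638e+07 → L_total = 10·log₁₀(1.638e+07) = 72.14 dB(A).

72 dB(A)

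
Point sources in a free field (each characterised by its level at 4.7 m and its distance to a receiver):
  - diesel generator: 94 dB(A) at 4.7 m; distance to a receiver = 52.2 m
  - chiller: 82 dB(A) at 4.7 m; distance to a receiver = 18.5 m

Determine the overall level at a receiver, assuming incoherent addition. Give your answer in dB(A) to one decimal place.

74.9 dB(A)

Apply inverse-square spreading to bring every level to the receiver, then sum 10^(L/10).
diesel generator: 94 − 20·log₁₀(52.2/4.7) = 94 − 20.91 = 73.09 dB(A).
chiller: 82 − 20·log₁₀(18.5/4.7) = 82 − 11.90 = 70.10 dB(A).
Σ 10^(L/10) = 3.059e+07 → L_total = 10·log₁₀(3.059e+07) = 74.86 dB(A).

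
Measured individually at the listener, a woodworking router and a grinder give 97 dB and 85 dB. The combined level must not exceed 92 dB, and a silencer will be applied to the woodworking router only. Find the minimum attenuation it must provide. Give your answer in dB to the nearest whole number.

6 dB

The untreated sources together contribute 10^(85/10) = 3.162e+08, i.e. 85.00 dB.
To meet 92 dB overall, the treated woodworking router may contribute at most 10^(92/10) − 3.162e+08 = 1.269e+09, i.e. 91.03 dB.
Required insertion loss = 97 − 91.03 = 5.97 dB.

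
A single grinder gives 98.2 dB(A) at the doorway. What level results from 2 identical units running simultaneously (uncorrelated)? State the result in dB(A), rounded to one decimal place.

L_total = L₁ + 10·log₁₀ N for N identical incoherent sources.
L_total = 98.2 + 10·log₁₀(2) = 98.2 + 3.010 = 101.21 dB(A).

101.2 dB(A)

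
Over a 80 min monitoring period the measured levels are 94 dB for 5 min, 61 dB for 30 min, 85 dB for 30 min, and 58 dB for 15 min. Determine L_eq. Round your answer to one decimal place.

L_eq = 10·log₁₀[(1/T)·Σ tᵢ·10^(Lᵢ/10)] with T = 80 min.
Σ tᵢ·10^(Lᵢ/10) = 5·10^(94/10) + 30·10^(61/10) + 30·10^(85/10) + 15·10^(58/10) = 2.209e+10.
L_eq = 10·log₁₀(2.209e+10/80) = 84.41 dB.

84.4 dB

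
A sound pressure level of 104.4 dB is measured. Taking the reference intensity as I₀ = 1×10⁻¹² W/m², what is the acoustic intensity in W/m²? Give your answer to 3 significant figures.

I = I₀·10^(L/10) = 10⁻¹² × 10^(104.4/10) = 10^(-1.560).

0.0275 W/m²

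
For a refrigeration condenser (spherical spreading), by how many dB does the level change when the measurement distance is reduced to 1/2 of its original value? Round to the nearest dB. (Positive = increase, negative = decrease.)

A point source loses 6 dB per doubling of distance; generally ΔL = −20·log₁₀(r₂/r₁).
ΔL = −20·log₁₀(0.5) = +6.02 dB.

+6 dB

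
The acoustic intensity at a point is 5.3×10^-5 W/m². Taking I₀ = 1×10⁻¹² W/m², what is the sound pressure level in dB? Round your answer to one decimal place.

77.2 dB

L = 10·log₁₀(I/I₀) = 10·log₁₀(5.3×10^-5/10⁻¹²) = 10·log₁₀(5.3×10^7).
L = 10·(0.7243 + 7) = 77.24 dB.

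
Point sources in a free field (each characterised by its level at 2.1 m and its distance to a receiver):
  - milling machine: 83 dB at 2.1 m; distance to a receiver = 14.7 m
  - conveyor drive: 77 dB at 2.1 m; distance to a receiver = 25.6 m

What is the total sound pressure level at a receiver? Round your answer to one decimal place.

Propagate each source to the receiver with L = L_ref − 20·log₁₀(r/r_ref), then add intensities.
milling machine: 83 − 20·log₁₀(14.7/2.1) = 83 − 16.90 = 66.10 dB.
conveyor drive: 77 − 20·log₁₀(25.6/2.1) = 77 − 21.72 = 55.28 dB.
Σ 10^(L/10) = 4.409e+06 → L_total = 10·log₁₀(4.409e+06) = 66.44 dB.

66.4 dB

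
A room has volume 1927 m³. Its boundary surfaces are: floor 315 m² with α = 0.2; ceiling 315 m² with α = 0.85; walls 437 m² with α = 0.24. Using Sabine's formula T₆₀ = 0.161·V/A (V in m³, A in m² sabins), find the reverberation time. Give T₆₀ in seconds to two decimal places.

Summing Sᵢαᵢ: 315·0.2 + 315·0.85 + 437·0.24 = 435.63 m².
T₆₀ = 0.161·V/A = 0.161·1927/435.63 = 0.712 s.

0.71 s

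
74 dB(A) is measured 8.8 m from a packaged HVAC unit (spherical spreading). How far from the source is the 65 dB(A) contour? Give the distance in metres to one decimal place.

For a point source L₁ − L₂ = 20·log₁₀(r₂/r₁), so r₂ = r₁·10^((L₁−L₂)/20).
r₂ = 8.8·10^((74−65)/20) = 8.8·10^(9.0/20) = 24.80 m.

24.8 m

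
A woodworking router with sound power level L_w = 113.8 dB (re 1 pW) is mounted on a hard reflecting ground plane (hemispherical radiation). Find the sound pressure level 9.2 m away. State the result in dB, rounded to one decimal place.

86.5 dB

L_p = L_w − 10·log₁₀(2π·r²) with r = 9.2 m.
2π·r² = 531.8 m², 10·log₁₀ of that is 27.258 dB.
L_p = 113.8 − 27.258 = 86.54 dB.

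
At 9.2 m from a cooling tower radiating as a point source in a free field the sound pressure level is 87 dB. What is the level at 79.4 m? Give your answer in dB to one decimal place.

68.3 dB

Spherical spreading from a point source gives a 20·log₁₀(r₂/r₁) drop.
L₂ = 87 − 20·log₁₀(79.4/9.2) = 87 − 18.721 = 68.28 dB.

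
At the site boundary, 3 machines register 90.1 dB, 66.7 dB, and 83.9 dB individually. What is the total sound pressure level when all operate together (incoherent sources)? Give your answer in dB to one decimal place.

91.0 dB

For uncorrelated sources the intensities add, so convert each level to linear form, sum, and take 10·log₁₀ of the total.
Σ 10^(L/10) = 10^(90.1/10) + 10^(66.7/10) + 10^(83.9/10) = 1.273e+09.
L_total = 10·log₁₀(1.273e+09) = 91.05 dB.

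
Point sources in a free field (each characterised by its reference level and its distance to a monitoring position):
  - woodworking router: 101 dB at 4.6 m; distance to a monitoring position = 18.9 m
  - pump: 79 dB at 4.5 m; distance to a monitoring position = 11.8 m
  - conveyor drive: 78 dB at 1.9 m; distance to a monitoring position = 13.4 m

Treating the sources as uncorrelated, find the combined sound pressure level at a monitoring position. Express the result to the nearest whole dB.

89 dB

Apply inverse-square spreading to bring every level to the receiver, then sum 10^(L/10).
woodworking router: 101 − 20·log₁₀(18.9/4.6) = 101 − 12.27 = 88.73 dB.
pump: 79 − 20·log₁₀(11.8/4.5) = 79 − 8.37 = 70.63 dB.
conveyor drive: 78 − 20·log₁₀(13.4/1.9) = 78 − 16.97 = 61.03 dB.
Σ 10^(L/10) = 7.586e+08 → L_total = 10·log₁₀(7.586e+08) = 88.80 dB.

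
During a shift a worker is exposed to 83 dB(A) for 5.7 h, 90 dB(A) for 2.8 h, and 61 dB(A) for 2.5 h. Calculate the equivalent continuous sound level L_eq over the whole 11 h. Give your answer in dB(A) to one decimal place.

85.5 dB(A)

L_eq = 10·log₁₀[(1/T)·Σ tᵢ·10^(Lᵢ/10)] with T = 11 h.
Σ tᵢ·10^(Lᵢ/10) = 5.7·10^(83/10) + 2.8·10^(90/10) + 2.5·10^(61/10) = 3.940e+09.
L_eq = 10·log₁₀(3.940e+09/11) = 85.54 dB(A).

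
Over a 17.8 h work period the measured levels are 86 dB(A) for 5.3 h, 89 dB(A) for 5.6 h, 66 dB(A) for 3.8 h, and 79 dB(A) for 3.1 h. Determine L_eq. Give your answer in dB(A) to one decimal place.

85.8 dB(A)

Weight each interval's intensity by its duration and average over T = 17.8 h:
Σ tᵢ·10^(Lᵢ/10) = 5.3·10^(86/10) + 5.6·10^(89/10) + 3.8·10^(66/10) + 3.1·10^(79/10) = 6.820e+09.
L_eq = 10·log₁₀(6.820e+09/17.8) = 85.83 dB(A).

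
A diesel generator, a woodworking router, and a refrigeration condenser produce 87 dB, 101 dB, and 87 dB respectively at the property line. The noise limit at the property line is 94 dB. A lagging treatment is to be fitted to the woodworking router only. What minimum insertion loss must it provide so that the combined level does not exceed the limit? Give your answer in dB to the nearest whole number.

9 dB

Fixed contribution from the other sources: Σ 10^(L/10) = 10^(87/10) + 10^(87/10) = 1.002e+09 (90.01 dB).
To meet 94 dB overall, the treated woodworking router may contribute at most 10^(94/10) − 1.002e+09 = 1.510e+09, i.e. 91.79 dB.
So the woodworking router must be reduced from 101 to 91.79 dB: IL = 9.21 dB.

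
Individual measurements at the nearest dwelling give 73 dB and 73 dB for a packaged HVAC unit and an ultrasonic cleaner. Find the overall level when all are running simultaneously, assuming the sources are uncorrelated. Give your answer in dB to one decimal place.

For uncorrelated sources the intensities add, so convert each level to linear form, sum, and take 10·log₁₀ of the total.
Σ 10^(L/10) = 10^(73/10) + 10^(73/10) = 3.991e+07.
L_total = 10·log₁₀(3.991e+07) = 76.01 dB.

76.0 dB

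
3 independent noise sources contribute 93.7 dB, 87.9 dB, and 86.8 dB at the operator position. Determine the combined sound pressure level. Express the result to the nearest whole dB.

Incoherent sources combine by intensity addition: L_total = 10·log₁₀(Σ 10^(L_i/10)).
Σ 10^(L/10) = 10^(93.7/10) + 10^(87.9/10) + 10^(86.8/10) = 3.439e+09.
L_total = 10·log₁₀(3.439e+09) = 95.36 dB.

95 dB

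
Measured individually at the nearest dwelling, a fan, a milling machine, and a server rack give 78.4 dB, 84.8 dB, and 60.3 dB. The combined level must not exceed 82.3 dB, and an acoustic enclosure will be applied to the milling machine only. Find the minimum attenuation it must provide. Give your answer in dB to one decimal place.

4.8 dB

The untreated sources together contribute 10^(78.4/10) + 10^(60.3/10) = 7.025e+07, i.e. 78.47 dB.
To meet 82.3 dB overall, the treated milling machine may contribute at most 10^(82.3/10) − 7.025e+07 = 9.957e+07, i.e. 79.98 dB.
Required insertion loss = 84.8 − 79.98 = 4.82 dB.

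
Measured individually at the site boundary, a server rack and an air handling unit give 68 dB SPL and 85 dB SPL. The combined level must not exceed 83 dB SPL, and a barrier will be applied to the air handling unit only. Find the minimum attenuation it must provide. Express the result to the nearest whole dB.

Fixed contribution from the other source: Σ 10^(L/10) = 10^(68/10) = 6.310e+06 (68.00 dB SPL).
To meet 83 dB SPL overall, the treated air handling unit may contribute at most 10^(83/10) − 6.310e+06 = 1.932e+08, i.e. 82.86 dB SPL.
So the air handling unit must be reduced from 85 to 82.86 dB SPL: IL = 2.14 dB.

2 dB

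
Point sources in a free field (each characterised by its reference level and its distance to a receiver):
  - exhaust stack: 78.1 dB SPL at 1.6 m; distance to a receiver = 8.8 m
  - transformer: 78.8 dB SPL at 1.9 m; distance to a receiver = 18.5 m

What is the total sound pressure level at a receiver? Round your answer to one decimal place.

Apply inverse-square spreading to bring every level to the receiver, then sum 10^(L/10).
exhaust stack: 78.1 − 20·log₁₀(8.8/1.6) = 78.1 − 14.81 = 63.29 dB SPL.
transformer: 78.8 − 20·log₁₀(18.5/1.9) = 78.8 − 19.77 = 59.03 dB SPL.
Σ 10^(L/10) = 2.935e+06 → L_total = 10·log₁₀(2.935e+06) = 64.68 dB SPL.

64.7 dB SPL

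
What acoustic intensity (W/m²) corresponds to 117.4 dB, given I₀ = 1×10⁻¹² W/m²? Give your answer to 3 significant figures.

0.550 W/m²

I = I₀·10^(L/10) = 10⁻¹² × 10^(117.4/10) = 10^(-0.260).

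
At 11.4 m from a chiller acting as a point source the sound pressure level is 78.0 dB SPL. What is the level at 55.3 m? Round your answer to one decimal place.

Point-source attenuation: ΔL = 20·log₁₀(r₂/r₁) = 20·log₁₀(55.3/11.4) = 13.716 dB.
L₂ = 78.0 − 20·log₁₀(55.3/11.4) = 78.0 − 13.716 = 64.28 dB SPL.

64.3 dB SPL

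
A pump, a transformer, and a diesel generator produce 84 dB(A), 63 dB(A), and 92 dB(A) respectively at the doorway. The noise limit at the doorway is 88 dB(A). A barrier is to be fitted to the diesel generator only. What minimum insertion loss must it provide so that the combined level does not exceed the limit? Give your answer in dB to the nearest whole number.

6 dB

Fixed contribution from the other sources: Σ 10^(L/10) = 10^(84/10) + 10^(63/10) = 2.532e+08 (84.03 dB(A)).
To meet 88 dB(A) overall, the treated diesel generator may contribute at most 10^(88/10) − 2.532e+08 = 3.778e+08, i.e. 85.77 dB(A).
So the diesel generator must be reduced from 92 to 85.77 dB(A): IL = 6.23 dB.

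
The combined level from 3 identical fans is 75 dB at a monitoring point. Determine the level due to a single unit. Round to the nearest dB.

70 dB

For N identical incoherent sources L_total = L₁ + 10·log₁₀ N, so L₁ = 75 − 10·log₁₀(3) = 75 − 4.771.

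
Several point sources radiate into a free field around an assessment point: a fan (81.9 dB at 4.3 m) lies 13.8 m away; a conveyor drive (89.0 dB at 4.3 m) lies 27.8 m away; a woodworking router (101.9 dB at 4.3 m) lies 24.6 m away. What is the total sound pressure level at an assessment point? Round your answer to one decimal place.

87.1 dB

Propagate each source to the receiver with L = L_ref − 20·log₁₀(r/r_ref), then add intensities.
fan: 81.9 − 20·log₁₀(13.8/4.3) = 81.9 − 10.13 = 71.77 dB.
conveyor drive: 89.0 − 20·log₁₀(27.8/4.3) = 89.0 − 16.21 = 72.79 dB.
woodworking router: 101.9 − 20·log₁₀(24.6/4.3) = 101.9 − 15.15 = 86.75 dB.
Σ 10^(L/10) = 5.073e+08 → L_total = 10·log₁₀(5.073e+08) = 87.05 dB.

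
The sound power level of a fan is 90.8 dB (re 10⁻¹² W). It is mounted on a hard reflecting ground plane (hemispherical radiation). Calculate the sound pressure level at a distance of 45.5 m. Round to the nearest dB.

The power spreads over a hemisphere of area 2π·r², so L_p = L_w − 10·log₁₀(2π·r²).
2π·r² = 1.301e+04 m², 10·log₁₀ of that is 41.142 dB.
L_p = 90.8 − 41.142 = 49.66 dB.

50 dB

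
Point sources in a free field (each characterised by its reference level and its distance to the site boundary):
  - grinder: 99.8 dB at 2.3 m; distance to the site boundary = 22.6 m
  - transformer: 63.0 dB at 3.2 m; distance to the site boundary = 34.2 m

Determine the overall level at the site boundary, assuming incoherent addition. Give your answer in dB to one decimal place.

First find each source's level at the receiver (point-source: −20·log₁₀(r/r_ref)), then combine on an intensity basis.
grinder: 99.8 − 20·log₁₀(22.6/2.3) = 99.8 − 19.85 = 79.95 dB.
transformer: 63.0 − 20·log₁₀(34.2/3.2) = 63.0 − 20.58 = 42.42 dB.
Σ 10^(L/10) = 9.893e+07 → L_total = 10·log₁₀(9.893e+07) = 79.95 dB.

80.0 dB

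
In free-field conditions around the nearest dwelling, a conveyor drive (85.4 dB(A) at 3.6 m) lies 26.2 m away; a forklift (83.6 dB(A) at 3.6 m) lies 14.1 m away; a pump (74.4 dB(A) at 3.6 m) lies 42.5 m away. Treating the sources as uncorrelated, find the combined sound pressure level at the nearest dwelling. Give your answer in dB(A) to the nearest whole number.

Apply inverse-square spreading to bring every level to the receiver, then sum 10^(L/10).
conveyor drive: 85.4 − 20·log₁₀(26.2/3.6) = 85.4 − 17.24 = 68.16 dB(A).
forklift: 83.6 − 20·log₁₀(14.1/3.6) = 83.6 − 11.86 = 71.74 dB(A).
pump: 74.4 − 20·log₁₀(42.5/3.6) = 74.4 − 21.44 = 52.96 dB(A).
Σ 10^(L/10) = 2.168e+07 → L_total = 10·log₁₀(2.168e+07) = 73.36 dB(A).

73 dB(A)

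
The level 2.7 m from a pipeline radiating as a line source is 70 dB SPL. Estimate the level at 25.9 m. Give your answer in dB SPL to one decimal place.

For a line source, L₂ = L₁ − 10·log₁₀(r₂/r₁).
L₂ = 70 − 10·log₁₀(25.9/2.7) = 70 − 9.819 = 60.18 dB SPL.

60.2 dB SPL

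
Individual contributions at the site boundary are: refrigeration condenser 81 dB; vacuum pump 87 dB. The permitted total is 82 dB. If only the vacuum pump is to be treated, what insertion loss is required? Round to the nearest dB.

Fixed contribution from the other source: Σ 10^(L/10) = 10^(81/10) = 1.259e+08 (81.00 dB).
To meet 82 dB overall, the treated vacuum pump may contribute at most 10^(82/10) − 1.259e+08 = 3.260e+07, i.e. 75.13 dB.
Required insertion loss = 87 − 75.13 = 11.87 dB.

12 dB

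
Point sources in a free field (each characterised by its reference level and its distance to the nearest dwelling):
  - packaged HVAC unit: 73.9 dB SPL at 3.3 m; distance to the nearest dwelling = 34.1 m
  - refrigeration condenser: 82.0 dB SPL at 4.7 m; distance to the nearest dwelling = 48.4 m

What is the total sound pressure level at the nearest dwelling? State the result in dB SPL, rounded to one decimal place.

62.4 dB SPL

Apply inverse-square spreading to bring every level to the receiver, then sum 10^(L/10).
packaged HVAC unit: 73.9 − 20·log₁₀(34.1/3.3) = 73.9 − 20.28 = 53.62 dB SPL.
refrigeration condenser: 82.0 − 20·log₁₀(48.4/4.7) = 82.0 − 20.25 = 61.75 dB SPL.
Σ 10^(L/10) = 1.724e+06 → L_total = 10·log₁₀(1.724e+06) = 62.37 dB SPL.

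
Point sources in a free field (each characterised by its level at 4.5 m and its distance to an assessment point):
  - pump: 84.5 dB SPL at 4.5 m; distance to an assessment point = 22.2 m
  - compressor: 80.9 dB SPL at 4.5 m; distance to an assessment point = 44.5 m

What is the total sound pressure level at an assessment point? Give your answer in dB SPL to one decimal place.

71.1 dB SPL

Propagate each source to the receiver with L = L_ref − 20·log₁₀(r/r_ref), then add intensities.
pump: 84.5 − 20·log₁₀(22.2/4.5) = 84.5 − 13.86 = 70.64 dB SPL.
compressor: 80.9 − 20·log₁₀(44.5/4.5) = 80.9 − 19.90 = 61.00 dB SPL.
Σ 10^(L/10) = 1.284e+07 → L_total = 10·log₁₀(1.284e+07) = 71.09 dB SPL.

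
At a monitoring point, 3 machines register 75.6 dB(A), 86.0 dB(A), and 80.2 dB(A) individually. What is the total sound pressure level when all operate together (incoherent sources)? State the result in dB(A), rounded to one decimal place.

87.3 dB(A)

Incoherent sources combine by intensity addition: L_total = 10·log₁₀(Σ 10^(L_i/10)).
Σ 10^(L/10) = 10^(75.6/10) + 10^(86.0/10) + 10^(80.2/10) = 5.391e+08.
L_total = 10·log₁₀(5.391e+08) = 87.32 dB(A).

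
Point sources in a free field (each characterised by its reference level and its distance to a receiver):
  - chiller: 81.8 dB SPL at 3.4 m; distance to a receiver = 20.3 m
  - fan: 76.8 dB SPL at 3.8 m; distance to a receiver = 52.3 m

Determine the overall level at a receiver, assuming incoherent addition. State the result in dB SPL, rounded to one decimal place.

66.5 dB SPL

Propagate each source to the receiver with L = L_ref − 20·log₁₀(r/r_ref), then add intensities.
chiller: 81.8 − 20·log₁₀(20.3/3.4) = 81.8 − 15.52 = 66.28 dB SPL.
fan: 76.8 − 20·log₁₀(52.3/3.8) = 76.8 − 22.77 = 54.03 dB SPL.
Σ 10^(L/10) = 4.499e+06 → L_total = 10·log₁₀(4.499e+06) = 66.53 dB SPL.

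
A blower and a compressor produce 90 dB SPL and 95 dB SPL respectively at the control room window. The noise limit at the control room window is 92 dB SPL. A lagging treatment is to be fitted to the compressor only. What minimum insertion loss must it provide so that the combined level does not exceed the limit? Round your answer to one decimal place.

7.3 dB

The untreated sources together contribute 10^(90/10) = 1.000e+09, i.e. 90.00 dB SPL.
To meet 92 dB SPL overall, the treated compressor may contribute at most 10^(92/10) − 1.000e+09 = 5.849e+08, i.e. 87.67 dB SPL.
So the compressor must be reduced from 95 to 87.67 dB SPL: IL = 7.33 dB.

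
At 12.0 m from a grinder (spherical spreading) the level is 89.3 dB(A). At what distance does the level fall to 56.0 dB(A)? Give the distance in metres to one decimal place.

For a point source L₁ − L₂ = 20·log₁₀(r₂/r₁), so r₂ = r₁·10^((L₁−L₂)/20).
r₂ = 12.0·10^((89.3−56.0)/20) = 12.0·10^(33.3/20) = 554.86 m.

554.9 m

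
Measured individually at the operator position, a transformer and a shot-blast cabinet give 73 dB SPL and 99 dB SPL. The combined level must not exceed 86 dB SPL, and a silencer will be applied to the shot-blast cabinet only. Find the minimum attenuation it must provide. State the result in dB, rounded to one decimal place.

The untreated sources together contribute 10^(73/10) = 1.995e+07, i.e. 73.00 dB SPL.
To meet 86 dB SPL overall, the treated shot-blast cabinet may contribute at most 10^(86/10) − 1.995e+07 = 3.782e+08, i.e. 85.78 dB SPL.
So the shot-blast cabinet must be reduced from 99 to 85.78 dB SPL: IL = 13.22 dB.

13.2 dB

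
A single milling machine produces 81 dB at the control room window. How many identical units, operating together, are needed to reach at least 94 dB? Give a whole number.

The shortfall is 94 − 81 = 13.0 dB, and N units add 10·log₁₀ N, so need 10·log₁₀ N ≥ 13.0.
N ≥ 10^(13.0/10) = 19.953, so N = 20.

20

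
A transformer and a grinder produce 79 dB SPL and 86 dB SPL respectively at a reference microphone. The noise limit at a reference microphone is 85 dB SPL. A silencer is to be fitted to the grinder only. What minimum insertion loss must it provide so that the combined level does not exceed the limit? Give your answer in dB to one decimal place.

Fixed contribution from the other source: Σ 10^(L/10) = 10^(79/10) = 7.943e+07 (79.00 dB SPL).
The limit corresponds to 10^(85/10) = 3.162e+08; subtracting the fixed part leaves 2.368e+08 for the grinder, i.e. 83.74 dB SPL.
Required insertion loss = 86 − 83.74 = 2.26 dB.

2.3 dB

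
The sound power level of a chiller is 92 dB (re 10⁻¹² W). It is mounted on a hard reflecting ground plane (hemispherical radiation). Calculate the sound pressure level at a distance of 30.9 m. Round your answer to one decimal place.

The power spreads over a hemisphere of area 2π·r², so L_p = L_w − 10·log₁₀(2π·r²).
2π·r² = 5999 m², 10·log₁₀ of that is 37.781 dB.
L_p = 92 − 37.781 = 54.22 dB.

54.2 dB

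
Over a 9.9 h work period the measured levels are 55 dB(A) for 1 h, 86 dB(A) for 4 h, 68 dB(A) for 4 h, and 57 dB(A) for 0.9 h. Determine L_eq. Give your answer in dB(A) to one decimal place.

82.1 dB(A)

Weight each interval's intensity by its duration and average over T = 9.9 h:
Σ tᵢ·10^(Lᵢ/10) = 1·10^(55/10) + 4·10^(86/10) + 4·10^(68/10) + 0.9·10^(57/10) = 1.618e+09.
L_eq = 10·log₁₀(1.618e+09/9.9) = 82.13 dB(A).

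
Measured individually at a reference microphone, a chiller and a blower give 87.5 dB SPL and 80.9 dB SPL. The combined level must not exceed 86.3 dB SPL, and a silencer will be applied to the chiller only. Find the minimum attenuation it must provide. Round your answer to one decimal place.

Fixed contribution from the other source: Σ 10^(L/10) = 10^(80.9/10) = 1.230e+08 (80.90 dB SPL).
To meet 86.3 dB SPL overall, the treated chiller may contribute at most 10^(86.3/10) − 1.230e+08 = 3.036e+08, i.e. 84.82 dB SPL.
So the chiller must be reduced from 87.5 to 84.82 dB SPL: IL = 2.68 dB.

2.7 dB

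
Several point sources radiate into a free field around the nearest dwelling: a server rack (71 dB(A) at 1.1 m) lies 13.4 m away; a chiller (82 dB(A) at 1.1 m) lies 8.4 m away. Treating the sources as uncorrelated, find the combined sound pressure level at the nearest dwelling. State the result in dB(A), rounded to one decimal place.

64.5 dB(A)

Propagate each source to the receiver with L = L_ref − 20·log₁₀(r/r_ref), then add intensities.
server rack: 71 − 20·log₁₀(13.4/1.1) = 71 − 21.71 = 49.29 dB(A).
chiller: 82 − 20·log₁₀(8.4/1.1) = 82 − 17.66 = 64.34 dB(A).
Σ 10^(L/10) = 2.803e+06 → L_total = 10·log₁₀(2.803e+06) = 64.48 dB(A).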